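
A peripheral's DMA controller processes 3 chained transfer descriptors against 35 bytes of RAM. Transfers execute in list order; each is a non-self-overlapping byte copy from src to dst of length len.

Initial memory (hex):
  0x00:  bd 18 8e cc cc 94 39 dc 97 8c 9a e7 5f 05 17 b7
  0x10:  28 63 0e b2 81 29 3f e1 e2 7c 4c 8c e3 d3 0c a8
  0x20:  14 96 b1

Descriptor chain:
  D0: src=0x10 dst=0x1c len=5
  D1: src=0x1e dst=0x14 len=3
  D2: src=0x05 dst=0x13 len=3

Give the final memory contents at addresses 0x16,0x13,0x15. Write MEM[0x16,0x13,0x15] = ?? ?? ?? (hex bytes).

D0: mem[0x1c..0x20] <- [28 63 0e b2 81]
D1: mem[0x14..0x16] <- [0e b2 81]
D2: mem[0x13..0x15] <- [94 39 dc]
query mem[0x16]=0x81, mem[0x13]=0x94, mem[0x15]=0xdc

MEM[0x16,0x13,0x15] = 81 94 dc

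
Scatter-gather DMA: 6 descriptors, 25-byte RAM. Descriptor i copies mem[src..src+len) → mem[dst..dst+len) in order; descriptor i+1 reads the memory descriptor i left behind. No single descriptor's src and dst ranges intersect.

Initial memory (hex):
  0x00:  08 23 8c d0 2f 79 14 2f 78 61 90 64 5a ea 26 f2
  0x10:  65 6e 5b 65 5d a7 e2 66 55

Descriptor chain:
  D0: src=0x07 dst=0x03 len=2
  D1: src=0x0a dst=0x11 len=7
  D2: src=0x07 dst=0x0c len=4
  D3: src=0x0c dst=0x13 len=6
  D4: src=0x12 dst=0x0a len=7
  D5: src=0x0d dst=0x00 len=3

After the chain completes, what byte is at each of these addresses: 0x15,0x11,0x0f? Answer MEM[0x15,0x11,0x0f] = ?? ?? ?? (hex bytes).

D0: mem[0x03..0x04] <- [2f 78]
D1: mem[0x11..0x17] <- [90 64 5a ea 26 f2 65]
D2: mem[0x0c..0x0f] <- [2f 78 61 90]
D3: mem[0x13..0x18] <- [2f 78 61 90 65 90]
D4: mem[0x0a..0x10] <- [64 2f 78 61 90 65 90]
D5: mem[0x00..0x02] <- [61 90 65]
query mem[0x15]=0x61, mem[0x11]=0x90, mem[0x0f]=0x65

MEM[0x15,0x11,0x0f] = 61 90 65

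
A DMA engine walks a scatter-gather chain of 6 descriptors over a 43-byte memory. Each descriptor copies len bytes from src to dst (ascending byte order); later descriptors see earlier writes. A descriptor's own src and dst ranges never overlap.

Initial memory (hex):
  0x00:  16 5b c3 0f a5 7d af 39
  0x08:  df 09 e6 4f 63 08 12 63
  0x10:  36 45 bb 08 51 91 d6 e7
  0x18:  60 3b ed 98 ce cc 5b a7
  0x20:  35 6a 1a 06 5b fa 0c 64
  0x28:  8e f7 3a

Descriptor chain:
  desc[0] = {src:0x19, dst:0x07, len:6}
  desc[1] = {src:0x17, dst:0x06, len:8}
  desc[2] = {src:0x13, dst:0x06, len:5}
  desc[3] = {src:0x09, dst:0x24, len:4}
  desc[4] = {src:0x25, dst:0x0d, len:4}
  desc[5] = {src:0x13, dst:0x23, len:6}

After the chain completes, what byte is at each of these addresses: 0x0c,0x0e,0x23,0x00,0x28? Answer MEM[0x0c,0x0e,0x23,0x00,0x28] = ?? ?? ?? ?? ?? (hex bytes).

D0: mem[0x07..0x0c] <- [3b ed 98 ce cc 5b]
D1: mem[0x06..0x0d] <- [e7 60 3b ed 98 ce cc 5b]
D2: mem[0x06..0x0a] <- [08 51 91 d6 e7]
D3: mem[0x24..0x27] <- [d6 e7 ce cc]
D4: mem[0x0d..0x10] <- [e7 ce cc 8e]
D5: mem[0x23..0x28] <- [08 51 91 d6 e7 60]
query mem[0x0c]=0xcc, mem[0x0e]=0xce, mem[0x23]=0x08, mem[0x00]=0x16, mem[0x28]=0x60

MEM[0x0c,0x0e,0x23,0x00,0x28] = cc ce 08 16 60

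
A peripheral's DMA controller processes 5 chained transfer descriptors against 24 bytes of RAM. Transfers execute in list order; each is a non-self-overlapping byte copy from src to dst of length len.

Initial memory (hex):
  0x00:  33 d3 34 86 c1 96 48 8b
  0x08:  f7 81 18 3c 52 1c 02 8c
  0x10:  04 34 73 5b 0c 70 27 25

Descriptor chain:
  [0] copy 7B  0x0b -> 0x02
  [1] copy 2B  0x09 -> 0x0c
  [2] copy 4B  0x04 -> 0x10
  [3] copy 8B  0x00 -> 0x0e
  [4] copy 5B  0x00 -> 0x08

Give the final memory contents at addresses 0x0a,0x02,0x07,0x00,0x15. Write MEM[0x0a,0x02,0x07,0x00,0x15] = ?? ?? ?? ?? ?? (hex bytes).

D0: mem[0x02..0x08] <- [3c 52 1c 02 8c 04 34]
D1: mem[0x0c..0x0d] <- [81 18]
D2: mem[0x10..0x13] <- [1c 02 8c 04]
D3: mem[0x0e..0x15] <- [33 d3 3c 52 1c 02 8c 04]
D4: mem[0x08..0x0c] <- [33 d3 3c 52 1c]
query mem[0x0a]=0x3c, mem[0x02]=0x3c, mem[0x07]=0x04, mem[0x00]=0x33, mem[0x15]=0x04

MEM[0x0a,0x02,0x07,0x00,0x15] = 3c 3c 04 33 04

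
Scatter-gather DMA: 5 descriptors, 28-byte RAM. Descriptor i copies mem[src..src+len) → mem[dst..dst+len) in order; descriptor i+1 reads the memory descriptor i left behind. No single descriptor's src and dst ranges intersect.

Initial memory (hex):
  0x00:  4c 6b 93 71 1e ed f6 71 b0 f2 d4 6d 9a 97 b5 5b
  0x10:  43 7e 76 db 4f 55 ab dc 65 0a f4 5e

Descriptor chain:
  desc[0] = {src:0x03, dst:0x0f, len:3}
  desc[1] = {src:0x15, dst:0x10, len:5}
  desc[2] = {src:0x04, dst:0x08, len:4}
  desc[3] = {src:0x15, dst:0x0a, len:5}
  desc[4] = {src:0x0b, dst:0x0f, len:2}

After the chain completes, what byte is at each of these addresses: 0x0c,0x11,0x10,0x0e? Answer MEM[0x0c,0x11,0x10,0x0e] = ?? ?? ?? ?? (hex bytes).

MEM[0x0c,0x11,0x10,0x0e] = dc ab dc 0a

[0] 0x03->0x0f len=3 : 71 1e ed
[1] 0x15->0x10 len=5 : 55 ab dc 65 0a
[2] 0x04->0x08 len=4 : 1e ed f6 71
[3] 0x15->0x0a len=5 : 55 ab dc 65 0a
[4] 0x0b->0x0f len=2 : ab dc
query mem[0x0c]=0xdc, mem[0x11]=0xab, mem[0x10]=0xdc, mem[0x0e]=0x0a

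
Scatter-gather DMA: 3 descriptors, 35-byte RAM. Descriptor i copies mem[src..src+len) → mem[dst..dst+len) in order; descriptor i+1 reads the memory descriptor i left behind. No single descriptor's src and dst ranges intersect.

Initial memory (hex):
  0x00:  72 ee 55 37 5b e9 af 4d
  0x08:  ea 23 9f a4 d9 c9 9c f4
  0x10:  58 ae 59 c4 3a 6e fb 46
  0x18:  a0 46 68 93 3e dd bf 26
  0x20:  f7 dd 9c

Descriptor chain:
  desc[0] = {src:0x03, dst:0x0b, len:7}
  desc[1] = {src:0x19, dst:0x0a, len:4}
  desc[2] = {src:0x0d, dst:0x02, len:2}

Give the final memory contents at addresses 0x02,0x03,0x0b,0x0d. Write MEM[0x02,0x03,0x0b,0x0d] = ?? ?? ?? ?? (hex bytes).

#0 dst[0x0b+7] := {0x37,0x5b,0xe9,0xaf,0x4d,0xea,0x23}
#1 dst[0x0a+4] := {0x46,0x68,0x93,0x3e}
#2 dst[0x02+2] := {0x3e,0xaf}
query mem[0x02]=0x3e, mem[0x03]=0xaf, mem[0x0b]=0x68, mem[0x0d]=0x3e

MEM[0x02,0x03,0x0b,0x0d] = 3e af 68 3e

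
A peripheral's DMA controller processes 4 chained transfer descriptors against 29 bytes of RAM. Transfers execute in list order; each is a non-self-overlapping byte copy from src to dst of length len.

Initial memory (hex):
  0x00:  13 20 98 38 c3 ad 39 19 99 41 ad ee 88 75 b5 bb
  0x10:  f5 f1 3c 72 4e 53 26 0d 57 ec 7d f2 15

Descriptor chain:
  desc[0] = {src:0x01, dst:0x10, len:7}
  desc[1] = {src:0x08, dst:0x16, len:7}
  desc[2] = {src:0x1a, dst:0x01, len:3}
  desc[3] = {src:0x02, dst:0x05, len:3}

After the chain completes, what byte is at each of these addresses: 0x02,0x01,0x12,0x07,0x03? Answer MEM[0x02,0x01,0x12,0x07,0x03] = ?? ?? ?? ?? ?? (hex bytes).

[0] 0x01->0x10 len=7 : 20 98 38 c3 ad 39 19
[1] 0x08->0x16 len=7 : 99 41 ad ee 88 75 b5
[2] 0x1a->0x01 len=3 : 88 75 b5
[3] 0x02->0x05 len=3 : 75 b5 c3
query mem[0x02]=0x75, mem[0x01]=0x88, mem[0x12]=0x38, mem[0x07]=0xc3, mem[0x03]=0xb5

MEM[0x02,0x01,0x12,0x07,0x03] = 75 88 38 c3 b5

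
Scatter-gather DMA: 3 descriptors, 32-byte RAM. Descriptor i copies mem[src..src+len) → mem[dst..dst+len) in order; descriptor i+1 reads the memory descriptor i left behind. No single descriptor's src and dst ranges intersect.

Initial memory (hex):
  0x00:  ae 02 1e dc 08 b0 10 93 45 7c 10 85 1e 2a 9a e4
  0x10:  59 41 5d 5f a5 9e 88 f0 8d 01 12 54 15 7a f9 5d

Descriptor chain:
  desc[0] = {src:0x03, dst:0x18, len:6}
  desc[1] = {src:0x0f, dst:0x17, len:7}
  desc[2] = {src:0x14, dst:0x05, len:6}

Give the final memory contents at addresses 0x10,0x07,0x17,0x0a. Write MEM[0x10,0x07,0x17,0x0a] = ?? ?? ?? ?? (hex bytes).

[0] 0x03->0x18 len=6 : dc 08 b0 10 93 45
[1] 0x0f->0x17 len=7 : e4 59 41 5d 5f a5 9e
[2] 0x14->0x05 len=6 : a5 9e 88 e4 59 41
query mem[0x10]=0x59, mem[0x07]=0x88, mem[0x17]=0xe4, mem[0x0a]=0x41

MEM[0x10,0x07,0x17,0x0a] = 59 88 e4 41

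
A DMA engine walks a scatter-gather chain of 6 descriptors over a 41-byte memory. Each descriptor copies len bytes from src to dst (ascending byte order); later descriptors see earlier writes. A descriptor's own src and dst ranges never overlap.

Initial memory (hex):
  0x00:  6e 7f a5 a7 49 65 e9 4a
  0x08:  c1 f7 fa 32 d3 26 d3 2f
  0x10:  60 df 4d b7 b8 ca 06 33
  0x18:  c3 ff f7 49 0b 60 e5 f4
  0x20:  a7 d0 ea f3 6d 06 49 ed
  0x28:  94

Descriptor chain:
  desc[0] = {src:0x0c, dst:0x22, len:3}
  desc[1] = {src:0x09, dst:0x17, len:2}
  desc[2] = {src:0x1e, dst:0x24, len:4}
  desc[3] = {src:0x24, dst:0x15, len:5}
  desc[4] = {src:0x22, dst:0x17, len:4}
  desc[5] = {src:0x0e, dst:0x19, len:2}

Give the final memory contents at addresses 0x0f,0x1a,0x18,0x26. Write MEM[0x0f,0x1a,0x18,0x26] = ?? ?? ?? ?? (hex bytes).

  after D0: wrote 3B at 0x22 = d326d3
  after D1: wrote 2B at 0x17 = f7fa
  after D2: wrote 4B at 0x24 = e5f4a7d0
  after D3: wrote 5B at 0x15 = e5f4a7d094
  after D4: wrote 4B at 0x17 = d326e5f4
  after D5: wrote 2B at 0x19 = d32f
query mem[0x0f]=0x2f, mem[0x1a]=0x2f, mem[0x18]=0x26, mem[0x26]=0xa7

MEM[0x0f,0x1a,0x18,0x26] = 2f 2f 26 a7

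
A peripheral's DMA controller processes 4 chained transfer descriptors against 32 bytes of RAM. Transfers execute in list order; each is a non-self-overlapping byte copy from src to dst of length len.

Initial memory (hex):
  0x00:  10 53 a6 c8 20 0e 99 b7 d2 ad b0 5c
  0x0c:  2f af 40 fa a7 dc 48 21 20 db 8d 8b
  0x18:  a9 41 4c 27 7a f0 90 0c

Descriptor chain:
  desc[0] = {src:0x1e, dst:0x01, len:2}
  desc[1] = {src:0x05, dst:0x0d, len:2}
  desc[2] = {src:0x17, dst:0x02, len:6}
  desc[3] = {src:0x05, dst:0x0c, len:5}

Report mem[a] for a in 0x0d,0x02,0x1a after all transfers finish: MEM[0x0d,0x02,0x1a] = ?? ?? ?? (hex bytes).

D0: mem[0x01..0x02] <- [90 0c]
D1: mem[0x0d..0x0e] <- [0e 99]
D2: mem[0x02..0x07] <- [8b a9 41 4c 27 7a]
D3: mem[0x0c..0x10] <- [4c 27 7a d2 ad]
query mem[0x0d]=0x27, mem[0x02]=0x8b, mem[0x1a]=0x4c

MEM[0x0d,0x02,0x1a] = 27 8b 4c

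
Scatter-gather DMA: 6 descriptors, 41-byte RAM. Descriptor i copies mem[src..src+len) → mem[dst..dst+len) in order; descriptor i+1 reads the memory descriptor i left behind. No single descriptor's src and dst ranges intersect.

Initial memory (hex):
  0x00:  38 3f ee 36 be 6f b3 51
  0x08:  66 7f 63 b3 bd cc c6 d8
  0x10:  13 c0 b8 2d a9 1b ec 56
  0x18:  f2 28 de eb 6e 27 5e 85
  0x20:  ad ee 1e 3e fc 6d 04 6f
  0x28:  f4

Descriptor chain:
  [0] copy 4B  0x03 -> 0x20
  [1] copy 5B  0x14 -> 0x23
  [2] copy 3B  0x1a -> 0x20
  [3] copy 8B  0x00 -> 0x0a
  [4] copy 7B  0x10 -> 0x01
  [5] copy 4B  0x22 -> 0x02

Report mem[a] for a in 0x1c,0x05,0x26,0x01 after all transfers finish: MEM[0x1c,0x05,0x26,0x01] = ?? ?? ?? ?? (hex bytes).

MEM[0x1c,0x05,0x26,0x01] = 6e ec 56 b3

D0: mem[0x20..0x23] <- [36 be 6f b3]
D1: mem[0x23..0x27] <- [a9 1b ec 56 f2]
D2: mem[0x20..0x22] <- [de eb 6e]
D3: mem[0x0a..0x11] <- [38 3f ee 36 be 6f b3 51]
D4: mem[0x01..0x07] <- [b3 51 b8 2d a9 1b ec]
D5: mem[0x02..0x05] <- [6e a9 1b ec]
query mem[0x1c]=0x6e, mem[0x05]=0xec, mem[0x26]=0x56, mem[0x01]=0xb3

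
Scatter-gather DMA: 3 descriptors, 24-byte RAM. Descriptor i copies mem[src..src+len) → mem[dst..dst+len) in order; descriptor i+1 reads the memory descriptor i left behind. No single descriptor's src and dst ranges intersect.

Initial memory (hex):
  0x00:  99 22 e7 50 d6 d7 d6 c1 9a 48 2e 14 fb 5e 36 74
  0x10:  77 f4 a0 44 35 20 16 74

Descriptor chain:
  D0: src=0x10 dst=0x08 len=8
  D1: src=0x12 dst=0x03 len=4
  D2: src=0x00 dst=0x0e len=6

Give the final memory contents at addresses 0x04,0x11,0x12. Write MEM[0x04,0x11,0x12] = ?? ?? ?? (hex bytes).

  after D0: wrote 8B at 0x08 = 77f4a04435201674
  after D1: wrote 4B at 0x03 = a0443520
  after D2: wrote 6B at 0x0e = 9922e7a04435
query mem[0x04]=0x44, mem[0x11]=0xa0, mem[0x12]=0x44

MEM[0x04,0x11,0x12] = 44 a0 44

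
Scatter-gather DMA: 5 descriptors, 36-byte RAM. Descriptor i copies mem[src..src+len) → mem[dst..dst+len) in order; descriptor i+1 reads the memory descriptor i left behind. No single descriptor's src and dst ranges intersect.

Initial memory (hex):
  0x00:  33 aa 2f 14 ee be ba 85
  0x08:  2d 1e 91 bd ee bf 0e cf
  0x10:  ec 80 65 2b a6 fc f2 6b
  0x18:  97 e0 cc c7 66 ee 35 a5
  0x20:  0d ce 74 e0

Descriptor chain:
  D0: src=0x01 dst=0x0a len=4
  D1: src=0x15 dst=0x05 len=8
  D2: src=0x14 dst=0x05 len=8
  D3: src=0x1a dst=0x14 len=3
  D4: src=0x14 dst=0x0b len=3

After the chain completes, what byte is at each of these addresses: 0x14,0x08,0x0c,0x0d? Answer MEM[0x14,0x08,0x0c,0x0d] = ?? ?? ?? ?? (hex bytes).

#0 dst[0x0a+4] := {0xaa,0x2f,0x14,0xee}
#1 dst[0x05+8] := {0xfc,0xf2,0x6b,0x97,0xe0,0xcc,0xc7,0x66}
#2 dst[0x05+8] := {0xa6,0xfc,0xf2,0x6b,0x97,0xe0,0xcc,0xc7}
#3 dst[0x14+3] := {0xcc,0xc7,0x66}
#4 dst[0x0b+3] := {0xcc,0xc7,0x66}
query mem[0x14]=0xcc, mem[0x08]=0x6b, mem[0x0c]=0xc7, mem[0x0d]=0x66

MEM[0x14,0x08,0x0c,0x0d] = cc 6b c7 66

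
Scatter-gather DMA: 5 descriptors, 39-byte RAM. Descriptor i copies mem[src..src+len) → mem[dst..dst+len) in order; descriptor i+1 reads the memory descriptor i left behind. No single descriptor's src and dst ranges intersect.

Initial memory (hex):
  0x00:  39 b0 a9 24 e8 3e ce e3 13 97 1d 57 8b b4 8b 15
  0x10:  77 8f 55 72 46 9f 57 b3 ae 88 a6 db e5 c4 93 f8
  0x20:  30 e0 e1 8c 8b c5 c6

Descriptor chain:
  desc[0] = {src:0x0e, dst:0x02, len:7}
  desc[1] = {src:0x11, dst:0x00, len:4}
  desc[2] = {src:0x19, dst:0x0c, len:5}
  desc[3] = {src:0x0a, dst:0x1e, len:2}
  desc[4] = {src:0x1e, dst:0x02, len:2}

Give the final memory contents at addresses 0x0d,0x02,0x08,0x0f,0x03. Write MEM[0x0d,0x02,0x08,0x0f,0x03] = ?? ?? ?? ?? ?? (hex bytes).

MEM[0x0d,0x02,0x08,0x0f,0x03] = a6 1d 46 e5 57

[0] 0x0e->0x02 len=7 : 8b 15 77 8f 55 72 46
[1] 0x11->0x00 len=4 : 8f 55 72 46
[2] 0x19->0x0c len=5 : 88 a6 db e5 c4
[3] 0x0a->0x1e len=2 : 1d 57
[4] 0x1e->0x02 len=2 : 1d 57
query mem[0x0d]=0xa6, mem[0x02]=0x1d, mem[0x08]=0x46, mem[0x0f]=0xe5, mem[0x03]=0x57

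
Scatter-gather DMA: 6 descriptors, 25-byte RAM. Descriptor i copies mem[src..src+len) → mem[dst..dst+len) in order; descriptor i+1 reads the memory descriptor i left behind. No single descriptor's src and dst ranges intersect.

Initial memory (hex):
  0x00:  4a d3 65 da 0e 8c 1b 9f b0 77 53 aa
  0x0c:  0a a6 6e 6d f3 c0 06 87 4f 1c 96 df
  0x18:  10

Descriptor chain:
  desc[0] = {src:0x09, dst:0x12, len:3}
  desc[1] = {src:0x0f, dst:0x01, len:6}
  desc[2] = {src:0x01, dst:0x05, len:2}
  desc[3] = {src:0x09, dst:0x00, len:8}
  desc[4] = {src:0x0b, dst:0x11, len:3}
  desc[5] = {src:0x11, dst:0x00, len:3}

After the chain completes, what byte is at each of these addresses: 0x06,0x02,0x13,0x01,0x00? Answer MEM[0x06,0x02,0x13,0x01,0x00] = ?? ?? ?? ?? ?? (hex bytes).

MEM[0x06,0x02,0x13,0x01,0x00] = 6d a6 a6 0a aa

[0] 0x09->0x12 len=3 : 77 53 aa
[1] 0x0f->0x01 len=6 : 6d f3 c0 77 53 aa
[2] 0x01->0x05 len=2 : 6d f3
[3] 0x09->0x00 len=8 : 77 53 aa 0a a6 6e 6d f3
[4] 0x0b->0x11 len=3 : aa 0a a6
[5] 0x11->0x00 len=3 : aa 0a a6
query mem[0x06]=0x6d, mem[0x02]=0xa6, mem[0x13]=0xa6, mem[0x01]=0x0a, mem[0x00]=0xaa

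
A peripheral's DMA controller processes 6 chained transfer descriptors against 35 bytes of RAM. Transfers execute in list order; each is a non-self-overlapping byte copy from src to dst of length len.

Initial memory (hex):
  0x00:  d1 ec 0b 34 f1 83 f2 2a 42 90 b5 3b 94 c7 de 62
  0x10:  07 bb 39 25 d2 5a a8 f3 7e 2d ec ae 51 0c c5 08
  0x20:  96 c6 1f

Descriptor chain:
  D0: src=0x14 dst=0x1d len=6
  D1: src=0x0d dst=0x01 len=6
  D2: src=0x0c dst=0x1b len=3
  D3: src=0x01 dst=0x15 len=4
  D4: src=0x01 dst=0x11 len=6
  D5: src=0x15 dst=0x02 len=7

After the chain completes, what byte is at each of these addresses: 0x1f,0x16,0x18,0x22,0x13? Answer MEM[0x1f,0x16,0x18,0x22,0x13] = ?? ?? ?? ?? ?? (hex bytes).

MEM[0x1f,0x16,0x18,0x22,0x13] = a8 39 07 2d 62

[0] 0x14->0x1d len=6 : d2 5a a8 f3 7e 2d
[1] 0x0d->0x01 len=6 : c7 de 62 07 bb 39
[2] 0x0c->0x1b len=3 : 94 c7 de
[3] 0x01->0x15 len=4 : c7 de 62 07
[4] 0x01->0x11 len=6 : c7 de 62 07 bb 39
[5] 0x15->0x02 len=7 : bb 39 62 07 2d ec 94
query mem[0x1f]=0xa8, mem[0x16]=0x39, mem[0x18]=0x07, mem[0x22]=0x2d, mem[0x13]=0x62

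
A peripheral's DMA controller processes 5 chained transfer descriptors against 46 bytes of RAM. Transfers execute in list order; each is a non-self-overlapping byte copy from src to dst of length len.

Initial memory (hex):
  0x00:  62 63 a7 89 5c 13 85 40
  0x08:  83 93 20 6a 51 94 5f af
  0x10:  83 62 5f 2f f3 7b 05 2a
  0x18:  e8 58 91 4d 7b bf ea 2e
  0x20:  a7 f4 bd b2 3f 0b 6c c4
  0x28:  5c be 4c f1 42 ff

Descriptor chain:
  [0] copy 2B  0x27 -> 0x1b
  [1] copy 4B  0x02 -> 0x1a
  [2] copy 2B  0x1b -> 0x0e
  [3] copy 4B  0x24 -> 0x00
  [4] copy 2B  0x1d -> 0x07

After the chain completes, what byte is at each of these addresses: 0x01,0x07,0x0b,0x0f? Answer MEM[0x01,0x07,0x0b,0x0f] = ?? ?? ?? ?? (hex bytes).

MEM[0x01,0x07,0x0b,0x0f] = 0b 13 6a 5c

  after D0: wrote 2B at 0x1b = c45c
  after D1: wrote 4B at 0x1a = a7895c13
  after D2: wrote 2B at 0x0e = 895c
  after D3: wrote 4B at 0x00 = 3f0b6cc4
  after D4: wrote 2B at 0x07 = 13ea
query mem[0x01]=0x0b, mem[0x07]=0x13, mem[0x0b]=0x6a, mem[0x0f]=0x5c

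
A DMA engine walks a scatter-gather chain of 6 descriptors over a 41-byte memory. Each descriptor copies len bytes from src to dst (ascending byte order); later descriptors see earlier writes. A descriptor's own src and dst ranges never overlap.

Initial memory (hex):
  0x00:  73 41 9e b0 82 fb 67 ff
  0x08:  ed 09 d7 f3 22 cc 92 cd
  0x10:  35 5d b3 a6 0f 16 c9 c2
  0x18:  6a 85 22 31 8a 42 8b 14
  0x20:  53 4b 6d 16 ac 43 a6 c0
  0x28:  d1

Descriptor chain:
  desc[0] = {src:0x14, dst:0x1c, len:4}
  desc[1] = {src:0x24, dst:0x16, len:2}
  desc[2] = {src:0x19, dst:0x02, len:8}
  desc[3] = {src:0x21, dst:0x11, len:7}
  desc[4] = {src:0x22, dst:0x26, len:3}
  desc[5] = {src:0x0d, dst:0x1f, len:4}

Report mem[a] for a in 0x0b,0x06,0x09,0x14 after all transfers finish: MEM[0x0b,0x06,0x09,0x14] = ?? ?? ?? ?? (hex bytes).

MEM[0x0b,0x06,0x09,0x14] = f3 16 53 ac

  after D0: wrote 4B at 0x1c = 0f16c9c2
  after D1: wrote 2B at 0x16 = ac43
  after D2: wrote 8B at 0x02 = 8522310f16c9c253
  after D3: wrote 7B at 0x11 = 4b6d16ac43a6c0
  after D4: wrote 3B at 0x26 = 6d16ac
  after D5: wrote 4B at 0x1f = cc92cd35
query mem[0x0b]=0xf3, mem[0x06]=0x16, mem[0x09]=0x53, mem[0x14]=0xac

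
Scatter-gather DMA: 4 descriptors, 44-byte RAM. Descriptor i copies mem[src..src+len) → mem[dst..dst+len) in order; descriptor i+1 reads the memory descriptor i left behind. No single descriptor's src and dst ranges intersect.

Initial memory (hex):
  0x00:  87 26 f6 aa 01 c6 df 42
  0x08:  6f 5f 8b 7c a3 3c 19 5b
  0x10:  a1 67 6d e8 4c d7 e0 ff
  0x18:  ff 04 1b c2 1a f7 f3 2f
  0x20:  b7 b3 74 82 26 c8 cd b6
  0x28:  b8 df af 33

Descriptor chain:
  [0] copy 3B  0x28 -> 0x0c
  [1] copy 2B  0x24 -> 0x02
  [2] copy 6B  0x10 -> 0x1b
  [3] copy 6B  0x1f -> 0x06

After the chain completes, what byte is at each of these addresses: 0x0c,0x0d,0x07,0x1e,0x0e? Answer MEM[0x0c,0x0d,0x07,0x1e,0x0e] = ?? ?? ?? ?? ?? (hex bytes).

MEM[0x0c,0x0d,0x07,0x1e,0x0e] = b8 df d7 e8 af

  after D0: wrote 3B at 0x0c = b8dfaf
  after D1: wrote 2B at 0x02 = 26c8
  after D2: wrote 6B at 0x1b = a1676de84cd7
  after D3: wrote 6B at 0x06 = 4cd7b3748226
query mem[0x0c]=0xb8, mem[0x0d]=0xdf, mem[0x07]=0xd7, mem[0x1e]=0xe8, mem[0x0e]=0xaf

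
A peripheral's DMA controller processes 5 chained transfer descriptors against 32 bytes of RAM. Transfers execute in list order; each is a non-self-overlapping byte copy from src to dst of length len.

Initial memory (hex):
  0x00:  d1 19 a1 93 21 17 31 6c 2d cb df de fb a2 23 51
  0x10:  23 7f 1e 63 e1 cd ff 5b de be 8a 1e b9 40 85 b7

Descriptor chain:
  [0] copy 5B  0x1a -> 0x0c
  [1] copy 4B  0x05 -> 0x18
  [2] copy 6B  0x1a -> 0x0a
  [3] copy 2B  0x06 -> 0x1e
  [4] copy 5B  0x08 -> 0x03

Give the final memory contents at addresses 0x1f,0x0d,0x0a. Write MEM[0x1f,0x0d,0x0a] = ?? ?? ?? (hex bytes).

MEM[0x1f,0x0d,0x0a] = 6c 40 6c

[0] 0x1a->0x0c len=5 : 8a 1e b9 40 85
[1] 0x05->0x18 len=4 : 17 31 6c 2d
[2] 0x1a->0x0a len=6 : 6c 2d b9 40 85 b7
[3] 0x06->0x1e len=2 : 31 6c
[4] 0x08->0x03 len=5 : 2d cb 6c 2d b9
query mem[0x1f]=0x6c, mem[0x0d]=0x40, mem[0x0a]=0x6c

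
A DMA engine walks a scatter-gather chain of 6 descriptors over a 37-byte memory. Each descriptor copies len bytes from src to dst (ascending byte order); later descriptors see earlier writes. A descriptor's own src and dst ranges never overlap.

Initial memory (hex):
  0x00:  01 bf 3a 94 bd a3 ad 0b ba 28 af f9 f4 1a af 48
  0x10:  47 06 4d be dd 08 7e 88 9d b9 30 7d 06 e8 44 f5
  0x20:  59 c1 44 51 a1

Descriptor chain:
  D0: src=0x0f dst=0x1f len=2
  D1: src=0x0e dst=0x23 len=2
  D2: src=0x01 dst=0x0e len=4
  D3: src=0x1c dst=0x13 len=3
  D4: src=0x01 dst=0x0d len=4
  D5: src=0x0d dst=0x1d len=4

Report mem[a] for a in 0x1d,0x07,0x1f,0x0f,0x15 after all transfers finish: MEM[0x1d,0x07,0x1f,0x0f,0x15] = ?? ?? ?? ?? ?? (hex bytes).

MEM[0x1d,0x07,0x1f,0x0f,0x15] = bf 0b 94 94 44

  after D0: wrote 2B at 0x1f = 4847
  after D1: wrote 2B at 0x23 = af48
  after D2: wrote 4B at 0x0e = bf3a94bd
  after D3: wrote 3B at 0x13 = 06e844
  after D4: wrote 4B at 0x0d = bf3a94bd
  after D5: wrote 4B at 0x1d = bf3a94bd
query mem[0x1d]=0xbf, mem[0x07]=0x0b, mem[0x1f]=0x94, mem[0x0f]=0x94, mem[0x15]=0x44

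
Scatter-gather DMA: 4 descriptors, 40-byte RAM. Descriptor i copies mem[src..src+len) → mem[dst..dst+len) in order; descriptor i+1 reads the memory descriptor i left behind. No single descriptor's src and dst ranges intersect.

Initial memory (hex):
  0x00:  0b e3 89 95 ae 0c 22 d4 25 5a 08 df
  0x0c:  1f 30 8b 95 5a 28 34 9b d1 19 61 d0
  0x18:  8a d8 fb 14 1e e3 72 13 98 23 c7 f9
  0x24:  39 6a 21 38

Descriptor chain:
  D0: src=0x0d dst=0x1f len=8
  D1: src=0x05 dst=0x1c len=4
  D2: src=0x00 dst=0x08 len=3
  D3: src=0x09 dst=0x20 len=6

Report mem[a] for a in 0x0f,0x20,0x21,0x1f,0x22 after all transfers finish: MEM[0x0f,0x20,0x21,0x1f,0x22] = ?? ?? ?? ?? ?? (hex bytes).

  after D0: wrote 8B at 0x1f = 308b955a28349bd1
  after D1: wrote 4B at 0x1c = 0c22d425
  after D2: wrote 3B at 0x08 = 0be389
  after D3: wrote 6B at 0x20 = e389df1f308b
query mem[0x0f]=0x95, mem[0x20]=0xe3, mem[0x21]=0x89, mem[0x1f]=0x25, mem[0x22]=0xdf

MEM[0x0f,0x20,0x21,0x1f,0x22] = 95 e3 89 25 df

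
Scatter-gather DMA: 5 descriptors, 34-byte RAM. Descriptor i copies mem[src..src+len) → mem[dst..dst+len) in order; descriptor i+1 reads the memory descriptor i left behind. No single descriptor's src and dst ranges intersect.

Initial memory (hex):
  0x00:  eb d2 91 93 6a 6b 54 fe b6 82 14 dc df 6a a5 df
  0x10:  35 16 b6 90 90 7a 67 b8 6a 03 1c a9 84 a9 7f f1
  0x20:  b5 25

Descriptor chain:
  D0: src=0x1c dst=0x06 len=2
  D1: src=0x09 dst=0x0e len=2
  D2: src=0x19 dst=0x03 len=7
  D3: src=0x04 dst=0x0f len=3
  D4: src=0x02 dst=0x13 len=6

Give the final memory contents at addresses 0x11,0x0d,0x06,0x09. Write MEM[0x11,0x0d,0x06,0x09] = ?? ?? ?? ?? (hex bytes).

MEM[0x11,0x0d,0x06,0x09] = 84 6a 84 f1

  after D0: wrote 2B at 0x06 = 84a9
  after D1: wrote 2B at 0x0e = 8214
  after D2: wrote 7B at 0x03 = 031ca984a97ff1
  after D3: wrote 3B at 0x0f = 1ca984
  after D4: wrote 6B at 0x13 = 91031ca984a9
query mem[0x11]=0x84, mem[0x0d]=0x6a, mem[0x06]=0x84, mem[0x09]=0xf1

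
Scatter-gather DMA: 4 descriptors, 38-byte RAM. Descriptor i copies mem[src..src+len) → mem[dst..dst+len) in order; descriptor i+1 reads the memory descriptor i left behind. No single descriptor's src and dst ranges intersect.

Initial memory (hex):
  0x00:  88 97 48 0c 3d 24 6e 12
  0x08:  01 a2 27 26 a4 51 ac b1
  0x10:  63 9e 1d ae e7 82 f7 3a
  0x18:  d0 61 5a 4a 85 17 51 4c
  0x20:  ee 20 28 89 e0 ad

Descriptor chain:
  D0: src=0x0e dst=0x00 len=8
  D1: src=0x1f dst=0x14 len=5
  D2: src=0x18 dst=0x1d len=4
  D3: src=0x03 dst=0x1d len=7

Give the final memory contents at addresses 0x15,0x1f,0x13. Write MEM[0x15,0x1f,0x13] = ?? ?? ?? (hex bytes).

MEM[0x15,0x1f,0x13] = ee ae ae

#0 dst[0x00+8] := {0xac,0xb1,0x63,0x9e,0x1d,0xae,0xe7,0x82}
#1 dst[0x14+5] := {0x4c,0xee,0x20,0x28,0x89}
#2 dst[0x1d+4] := {0x89,0x61,0x5a,0x4a}
#3 dst[0x1d+7] := {0x9e,0x1d,0xae,0xe7,0x82,0x01,0xa2}
query mem[0x15]=0xee, mem[0x1f]=0xae, mem[0x13]=0xae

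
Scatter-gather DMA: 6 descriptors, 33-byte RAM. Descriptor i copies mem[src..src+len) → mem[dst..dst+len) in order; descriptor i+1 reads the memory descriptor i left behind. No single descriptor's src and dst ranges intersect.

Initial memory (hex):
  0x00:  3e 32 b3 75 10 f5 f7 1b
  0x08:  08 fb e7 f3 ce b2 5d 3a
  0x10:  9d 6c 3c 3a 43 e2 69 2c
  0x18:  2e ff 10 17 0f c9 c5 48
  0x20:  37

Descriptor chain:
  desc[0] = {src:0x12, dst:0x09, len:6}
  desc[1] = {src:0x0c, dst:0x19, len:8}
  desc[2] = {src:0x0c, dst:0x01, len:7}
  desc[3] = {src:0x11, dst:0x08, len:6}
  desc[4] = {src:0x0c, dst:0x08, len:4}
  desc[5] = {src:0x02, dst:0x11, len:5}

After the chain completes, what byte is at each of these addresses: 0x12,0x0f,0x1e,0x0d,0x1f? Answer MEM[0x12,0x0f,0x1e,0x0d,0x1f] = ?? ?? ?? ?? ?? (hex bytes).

[0] 0x12->0x09 len=6 : 3c 3a 43 e2 69 2c
[1] 0x0c->0x19 len=8 : e2 69 2c 3a 9d 6c 3c 3a
[2] 0x0c->0x01 len=7 : e2 69 2c 3a 9d 6c 3c
[3] 0x11->0x08 len=6 : 6c 3c 3a 43 e2 69
[4] 0x0c->0x08 len=4 : e2 69 2c 3a
[5] 0x02->0x11 len=5 : 69 2c 3a 9d 6c
query mem[0x12]=0x2c, mem[0x0f]=0x3a, mem[0x1e]=0x6c, mem[0x0d]=0x69, mem[0x1f]=0x3c

MEM[0x12,0x0f,0x1e,0x0d,0x1f] = 2c 3a 6c 69 3c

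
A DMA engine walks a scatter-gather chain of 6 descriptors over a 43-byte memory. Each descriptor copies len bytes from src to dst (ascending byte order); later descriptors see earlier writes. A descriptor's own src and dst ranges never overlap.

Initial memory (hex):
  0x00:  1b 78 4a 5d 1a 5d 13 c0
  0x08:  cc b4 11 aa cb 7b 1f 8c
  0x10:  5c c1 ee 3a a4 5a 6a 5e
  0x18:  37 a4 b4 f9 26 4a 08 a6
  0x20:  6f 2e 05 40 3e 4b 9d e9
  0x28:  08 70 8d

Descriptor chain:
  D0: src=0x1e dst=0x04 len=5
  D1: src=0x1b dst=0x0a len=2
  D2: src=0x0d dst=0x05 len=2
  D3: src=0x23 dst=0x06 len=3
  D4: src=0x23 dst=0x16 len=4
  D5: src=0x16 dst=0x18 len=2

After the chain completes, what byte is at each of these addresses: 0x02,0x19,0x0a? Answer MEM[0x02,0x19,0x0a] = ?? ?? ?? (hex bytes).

  after D0: wrote 5B at 0x04 = 08a66f2e05
  after D1: wrote 2B at 0x0a = f926
  after D2: wrote 2B at 0x05 = 7b1f
  after D3: wrote 3B at 0x06 = 403e4b
  after D4: wrote 4B at 0x16 = 403e4b9d
  after D5: wrote 2B at 0x18 = 403e
query mem[0x02]=0x4a, mem[0x19]=0x3e, mem[0x0a]=0xf9

MEM[0x02,0x19,0x0a] = 4a 3e f9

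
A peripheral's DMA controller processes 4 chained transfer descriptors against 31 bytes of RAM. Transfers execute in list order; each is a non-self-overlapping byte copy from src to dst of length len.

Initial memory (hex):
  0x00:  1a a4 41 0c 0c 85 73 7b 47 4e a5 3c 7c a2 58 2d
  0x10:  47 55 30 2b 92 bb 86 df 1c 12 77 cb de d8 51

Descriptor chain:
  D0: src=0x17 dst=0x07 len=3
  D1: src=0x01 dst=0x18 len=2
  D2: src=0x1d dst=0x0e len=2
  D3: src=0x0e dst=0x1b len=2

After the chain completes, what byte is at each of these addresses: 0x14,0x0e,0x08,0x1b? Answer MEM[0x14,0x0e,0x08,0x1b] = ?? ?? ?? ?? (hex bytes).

  after D0: wrote 3B at 0x07 = df1c12
  after D1: wrote 2B at 0x18 = a441
  after D2: wrote 2B at 0x0e = d851
  after D3: wrote 2B at 0x1b = d851
query mem[0x14]=0x92, mem[0x0e]=0xd8, mem[0x08]=0x1c, mem[0x1b]=0xd8

MEM[0x14,0x0e,0x08,0x1b] = 92 d8 1c d8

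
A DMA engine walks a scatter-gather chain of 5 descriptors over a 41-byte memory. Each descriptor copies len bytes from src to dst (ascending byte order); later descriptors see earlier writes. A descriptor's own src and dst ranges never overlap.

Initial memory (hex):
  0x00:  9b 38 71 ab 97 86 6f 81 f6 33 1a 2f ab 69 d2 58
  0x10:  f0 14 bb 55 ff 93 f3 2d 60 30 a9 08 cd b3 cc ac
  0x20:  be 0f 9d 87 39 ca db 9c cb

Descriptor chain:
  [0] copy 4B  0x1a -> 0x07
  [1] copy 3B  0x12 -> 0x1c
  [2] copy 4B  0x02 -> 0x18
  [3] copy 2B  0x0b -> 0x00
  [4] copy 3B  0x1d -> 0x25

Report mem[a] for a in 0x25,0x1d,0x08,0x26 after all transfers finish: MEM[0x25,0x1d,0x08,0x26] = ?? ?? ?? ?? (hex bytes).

  after D0: wrote 4B at 0x07 = a908cdb3
  after D1: wrote 3B at 0x1c = bb55ff
  after D2: wrote 4B at 0x18 = 71ab9786
  after D3: wrote 2B at 0x00 = 2fab
  after D4: wrote 3B at 0x25 = 55ffac
query mem[0x25]=0x55, mem[0x1d]=0x55, mem[0x08]=0x08, mem[0x26]=0xff

MEM[0x25,0x1d,0x08,0x26] = 55 55 08 ff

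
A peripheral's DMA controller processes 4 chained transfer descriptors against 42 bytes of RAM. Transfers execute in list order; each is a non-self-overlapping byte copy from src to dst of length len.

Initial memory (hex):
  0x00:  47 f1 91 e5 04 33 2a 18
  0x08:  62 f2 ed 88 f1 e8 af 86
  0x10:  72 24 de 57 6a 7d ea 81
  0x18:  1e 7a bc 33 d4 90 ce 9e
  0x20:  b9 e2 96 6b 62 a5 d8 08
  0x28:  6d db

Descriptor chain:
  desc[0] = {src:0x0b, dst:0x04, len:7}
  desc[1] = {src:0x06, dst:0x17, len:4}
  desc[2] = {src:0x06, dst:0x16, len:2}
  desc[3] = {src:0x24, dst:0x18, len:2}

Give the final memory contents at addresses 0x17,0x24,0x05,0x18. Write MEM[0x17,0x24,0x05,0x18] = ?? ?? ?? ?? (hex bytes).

  after D0: wrote 7B at 0x04 = 88f1e8af867224
  after D1: wrote 4B at 0x17 = e8af8672
  after D2: wrote 2B at 0x16 = e8af
  after D3: wrote 2B at 0x18 = 62a5
query mem[0x17]=0xaf, mem[0x24]=0x62, mem[0x05]=0xf1, mem[0x18]=0x62

MEM[0x17,0x24,0x05,0x18] = af 62 f1 62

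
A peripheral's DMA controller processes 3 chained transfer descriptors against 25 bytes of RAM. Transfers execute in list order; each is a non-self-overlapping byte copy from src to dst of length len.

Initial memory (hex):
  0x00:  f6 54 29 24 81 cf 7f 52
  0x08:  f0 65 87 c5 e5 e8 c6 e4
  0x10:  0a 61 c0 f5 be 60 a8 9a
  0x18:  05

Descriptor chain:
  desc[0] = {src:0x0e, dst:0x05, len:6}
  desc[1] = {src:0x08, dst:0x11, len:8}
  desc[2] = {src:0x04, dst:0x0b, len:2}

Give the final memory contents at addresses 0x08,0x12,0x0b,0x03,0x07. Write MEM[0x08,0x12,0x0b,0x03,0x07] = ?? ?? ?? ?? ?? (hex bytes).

#0 dst[0x05+6] := {0xc6,0xe4,0x0a,0x61,0xc0,0xf5}
#1 dst[0x11+8] := {0x61,0xc0,0xf5,0xc5,0xe5,0xe8,0xc6,0xe4}
#2 dst[0x0b+2] := {0x81,0xc6}
query mem[0x08]=0x61, mem[0x12]=0xc0, mem[0x0b]=0x81, mem[0x03]=0x24, mem[0x07]=0x0a

MEM[0x08,0x12,0x0b,0x03,0x07] = 61 c0 81 24 0a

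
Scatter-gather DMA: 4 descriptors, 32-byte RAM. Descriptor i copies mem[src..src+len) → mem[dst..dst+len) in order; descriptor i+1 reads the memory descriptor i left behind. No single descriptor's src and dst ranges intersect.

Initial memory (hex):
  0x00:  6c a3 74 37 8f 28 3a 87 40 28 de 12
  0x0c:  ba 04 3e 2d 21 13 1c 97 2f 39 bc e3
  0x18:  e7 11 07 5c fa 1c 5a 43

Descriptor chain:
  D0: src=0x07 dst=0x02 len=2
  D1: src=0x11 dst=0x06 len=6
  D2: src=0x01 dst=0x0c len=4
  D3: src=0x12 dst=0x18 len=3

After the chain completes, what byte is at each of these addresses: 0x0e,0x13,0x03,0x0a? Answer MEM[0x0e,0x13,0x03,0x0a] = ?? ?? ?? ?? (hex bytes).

MEM[0x0e,0x13,0x03,0x0a] = 40 97 40 39

  after D0: wrote 2B at 0x02 = 8740
  after D1: wrote 6B at 0x06 = 131c972f39bc
  after D2: wrote 4B at 0x0c = a387408f
  after D3: wrote 3B at 0x18 = 1c972f
query mem[0x0e]=0x40, mem[0x13]=0x97, mem[0x03]=0x40, mem[0x0a]=0x39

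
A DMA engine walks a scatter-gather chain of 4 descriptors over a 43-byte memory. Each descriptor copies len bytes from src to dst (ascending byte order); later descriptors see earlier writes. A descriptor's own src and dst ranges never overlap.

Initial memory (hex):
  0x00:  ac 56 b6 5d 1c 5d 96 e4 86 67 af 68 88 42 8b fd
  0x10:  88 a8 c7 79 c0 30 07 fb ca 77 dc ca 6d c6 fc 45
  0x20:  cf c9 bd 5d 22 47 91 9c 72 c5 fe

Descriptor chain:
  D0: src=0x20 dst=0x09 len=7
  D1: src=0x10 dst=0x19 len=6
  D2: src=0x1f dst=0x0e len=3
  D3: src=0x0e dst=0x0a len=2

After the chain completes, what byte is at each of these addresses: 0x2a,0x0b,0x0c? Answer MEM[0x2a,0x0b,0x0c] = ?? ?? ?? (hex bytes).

#0 dst[0x09+7] := {0xcf,0xc9,0xbd,0x5d,0x22,0x47,0x91}
#1 dst[0x19+6] := {0x88,0xa8,0xc7,0x79,0xc0,0x30}
#2 dst[0x0e+3] := {0x45,0xcf,0xc9}
#3 dst[0x0a+2] := {0x45,0xcf}
query mem[0x2a]=0xfe, mem[0x0b]=0xcf, mem[0x0c]=0x5d

MEM[0x2a,0x0b,0x0c] = fe cf 5d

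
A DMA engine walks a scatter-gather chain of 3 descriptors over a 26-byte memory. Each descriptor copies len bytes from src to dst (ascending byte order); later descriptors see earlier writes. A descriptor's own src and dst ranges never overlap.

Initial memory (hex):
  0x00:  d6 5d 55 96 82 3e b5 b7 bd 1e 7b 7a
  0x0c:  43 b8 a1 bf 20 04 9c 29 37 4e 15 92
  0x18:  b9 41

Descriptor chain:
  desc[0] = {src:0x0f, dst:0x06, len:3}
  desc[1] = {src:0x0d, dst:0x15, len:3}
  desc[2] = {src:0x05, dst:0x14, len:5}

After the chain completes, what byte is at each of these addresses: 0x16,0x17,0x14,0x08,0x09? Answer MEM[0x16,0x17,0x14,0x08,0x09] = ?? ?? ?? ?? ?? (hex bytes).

MEM[0x16,0x17,0x14,0x08,0x09] = 20 04 3e 04 1e

  after D0: wrote 3B at 0x06 = bf2004
  after D1: wrote 3B at 0x15 = b8a1bf
  after D2: wrote 5B at 0x14 = 3ebf20041e
query mem[0x16]=0x20, mem[0x17]=0x04, mem[0x14]=0x3e, mem[0x08]=0x04, mem[0x09]=0x1e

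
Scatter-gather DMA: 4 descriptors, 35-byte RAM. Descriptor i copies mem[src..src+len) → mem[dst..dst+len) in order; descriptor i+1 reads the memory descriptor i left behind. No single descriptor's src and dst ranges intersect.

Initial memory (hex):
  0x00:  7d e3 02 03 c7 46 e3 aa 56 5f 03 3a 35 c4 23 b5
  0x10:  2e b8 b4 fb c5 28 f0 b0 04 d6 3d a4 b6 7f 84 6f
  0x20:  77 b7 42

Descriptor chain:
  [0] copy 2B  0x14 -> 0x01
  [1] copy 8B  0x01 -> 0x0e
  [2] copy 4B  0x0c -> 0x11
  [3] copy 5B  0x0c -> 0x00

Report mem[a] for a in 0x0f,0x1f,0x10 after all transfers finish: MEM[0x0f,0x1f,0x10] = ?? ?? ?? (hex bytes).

MEM[0x0f,0x1f,0x10] = 28 6f 03

[0] 0x14->0x01 len=2 : c5 28
[1] 0x01->0x0e len=8 : c5 28 03 c7 46 e3 aa 56
[2] 0x0c->0x11 len=4 : 35 c4 c5 28
[3] 0x0c->0x00 len=5 : 35 c4 c5 28 03
query mem[0x0f]=0x28, mem[0x1f]=0x6f, mem[0x10]=0x03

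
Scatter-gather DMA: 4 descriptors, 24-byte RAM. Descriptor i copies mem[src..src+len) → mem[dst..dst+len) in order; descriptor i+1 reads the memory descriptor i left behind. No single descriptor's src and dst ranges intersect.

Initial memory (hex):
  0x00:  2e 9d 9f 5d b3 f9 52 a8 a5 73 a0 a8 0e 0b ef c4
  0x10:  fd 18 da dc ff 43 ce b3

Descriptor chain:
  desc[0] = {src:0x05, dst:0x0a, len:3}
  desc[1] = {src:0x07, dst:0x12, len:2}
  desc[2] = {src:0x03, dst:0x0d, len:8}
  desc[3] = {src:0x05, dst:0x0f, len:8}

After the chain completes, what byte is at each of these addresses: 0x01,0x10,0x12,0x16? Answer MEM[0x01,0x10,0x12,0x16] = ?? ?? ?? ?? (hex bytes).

[0] 0x05->0x0a len=3 : f9 52 a8
[1] 0x07->0x12 len=2 : a8 a5
[2] 0x03->0x0d len=8 : 5d b3 f9 52 a8 a5 73 f9
[3] 0x05->0x0f len=8 : f9 52 a8 a5 73 f9 52 a8
query mem[0x01]=0x9d, mem[0x10]=0x52, mem[0x12]=0xa5, mem[0x16]=0xa8

MEM[0x01,0x10,0x12,0x16] = 9d 52 a5 a8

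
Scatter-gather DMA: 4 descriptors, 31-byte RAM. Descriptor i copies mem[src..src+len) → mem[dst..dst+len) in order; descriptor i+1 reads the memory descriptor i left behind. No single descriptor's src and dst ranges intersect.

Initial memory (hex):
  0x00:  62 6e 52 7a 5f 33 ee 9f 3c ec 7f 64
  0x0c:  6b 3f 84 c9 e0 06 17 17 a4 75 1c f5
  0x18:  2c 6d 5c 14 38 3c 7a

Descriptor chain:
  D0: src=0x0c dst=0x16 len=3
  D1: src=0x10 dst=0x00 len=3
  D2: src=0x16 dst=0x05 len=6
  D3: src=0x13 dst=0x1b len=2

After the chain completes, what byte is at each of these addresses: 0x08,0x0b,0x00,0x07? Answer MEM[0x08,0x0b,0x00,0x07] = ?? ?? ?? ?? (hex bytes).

MEM[0x08,0x0b,0x00,0x07] = 6d 64 e0 84

  after D0: wrote 3B at 0x16 = 6b3f84
  after D1: wrote 3B at 0x00 = e00617
  after D2: wrote 6B at 0x05 = 6b3f846d5c14
  after D3: wrote 2B at 0x1b = 17a4
query mem[0x08]=0x6d, mem[0x0b]=0x64, mem[0x00]=0xe0, mem[0x07]=0x84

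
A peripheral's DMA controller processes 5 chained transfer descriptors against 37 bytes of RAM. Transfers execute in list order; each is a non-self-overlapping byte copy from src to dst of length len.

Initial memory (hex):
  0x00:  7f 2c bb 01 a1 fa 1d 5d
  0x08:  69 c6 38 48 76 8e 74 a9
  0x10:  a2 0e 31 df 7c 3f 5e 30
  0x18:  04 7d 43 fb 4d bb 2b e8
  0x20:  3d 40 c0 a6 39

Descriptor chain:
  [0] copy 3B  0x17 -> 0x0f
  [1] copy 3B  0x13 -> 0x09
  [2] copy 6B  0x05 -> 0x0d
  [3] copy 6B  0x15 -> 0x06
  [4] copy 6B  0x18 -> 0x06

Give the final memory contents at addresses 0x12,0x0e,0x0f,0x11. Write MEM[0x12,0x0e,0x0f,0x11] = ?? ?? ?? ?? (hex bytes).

MEM[0x12,0x0e,0x0f,0x11] = 7c 1d 5d df

#0 dst[0x0f+3] := {0x30,0x04,0x7d}
#1 dst[0x09+3] := {0xdf,0x7c,0x3f}
#2 dst[0x0d+6] := {0xfa,0x1d,0x5d,0x69,0xdf,0x7c}
#3 dst[0x06+6] := {0x3f,0x5e,0x30,0x04,0x7d,0x43}
#4 dst[0x06+6] := {0x04,0x7d,0x43,0xfb,0x4d,0xbb}
query mem[0x12]=0x7c, mem[0x0e]=0x1d, mem[0x0f]=0x5d, mem[0x11]=0xdf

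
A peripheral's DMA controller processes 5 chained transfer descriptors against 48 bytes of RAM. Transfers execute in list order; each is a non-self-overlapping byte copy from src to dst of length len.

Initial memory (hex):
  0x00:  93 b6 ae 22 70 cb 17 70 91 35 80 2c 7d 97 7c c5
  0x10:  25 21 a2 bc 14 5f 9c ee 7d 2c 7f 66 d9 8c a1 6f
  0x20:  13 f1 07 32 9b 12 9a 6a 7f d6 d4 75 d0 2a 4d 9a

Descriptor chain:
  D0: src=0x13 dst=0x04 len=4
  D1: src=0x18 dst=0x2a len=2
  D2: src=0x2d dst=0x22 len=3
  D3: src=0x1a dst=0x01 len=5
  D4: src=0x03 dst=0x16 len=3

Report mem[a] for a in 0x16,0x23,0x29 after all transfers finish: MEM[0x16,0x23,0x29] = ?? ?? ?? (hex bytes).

[0] 0x13->0x04 len=4 : bc 14 5f 9c
[1] 0x18->0x2a len=2 : 7d 2c
[2] 0x2d->0x22 len=3 : 2a 4d 9a
[3] 0x1a->0x01 len=5 : 7f 66 d9 8c a1
[4] 0x03->0x16 len=3 : d9 8c a1
query mem[0x16]=0xd9, mem[0x23]=0x4d, mem[0x29]=0xd6

MEM[0x16,0x23,0x29] = d9 4d d6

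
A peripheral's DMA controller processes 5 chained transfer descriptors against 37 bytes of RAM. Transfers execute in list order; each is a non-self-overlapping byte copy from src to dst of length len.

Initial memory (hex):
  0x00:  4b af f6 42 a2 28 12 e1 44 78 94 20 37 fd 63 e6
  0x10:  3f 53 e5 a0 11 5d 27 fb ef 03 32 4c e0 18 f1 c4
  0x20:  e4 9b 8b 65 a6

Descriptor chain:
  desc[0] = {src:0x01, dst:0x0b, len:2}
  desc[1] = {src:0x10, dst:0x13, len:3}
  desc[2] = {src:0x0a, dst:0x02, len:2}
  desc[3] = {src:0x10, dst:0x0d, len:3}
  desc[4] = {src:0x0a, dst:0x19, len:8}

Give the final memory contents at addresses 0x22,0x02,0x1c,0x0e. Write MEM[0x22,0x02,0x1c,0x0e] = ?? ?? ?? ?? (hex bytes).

  after D0: wrote 2B at 0x0b = aff6
  after D1: wrote 3B at 0x13 = 3f53e5
  after D2: wrote 2B at 0x02 = 94af
  after D3: wrote 3B at 0x0d = 3f53e5
  after D4: wrote 8B at 0x19 = 94aff63f53e53f53
query mem[0x22]=0x8b, mem[0x02]=0x94, mem[0x1c]=0x3f, mem[0x0e]=0x53

MEM[0x22,0x02,0x1c,0x0e] = 8b 94 3f 53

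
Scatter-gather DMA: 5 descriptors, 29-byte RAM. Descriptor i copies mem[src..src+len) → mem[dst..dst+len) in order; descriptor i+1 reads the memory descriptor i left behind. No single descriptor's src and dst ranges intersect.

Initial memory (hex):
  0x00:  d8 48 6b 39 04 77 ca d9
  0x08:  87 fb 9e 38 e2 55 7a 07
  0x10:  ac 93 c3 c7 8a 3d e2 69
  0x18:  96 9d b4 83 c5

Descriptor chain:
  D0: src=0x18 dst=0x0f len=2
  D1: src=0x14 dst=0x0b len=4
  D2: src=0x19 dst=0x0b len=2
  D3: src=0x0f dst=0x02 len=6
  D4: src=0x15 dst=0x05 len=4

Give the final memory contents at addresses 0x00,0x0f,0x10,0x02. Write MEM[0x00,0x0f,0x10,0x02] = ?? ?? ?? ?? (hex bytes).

#0 dst[0x0f+2] := {0x96,0x9d}
#1 dst[0x0b+4] := {0x8a,0x3d,0xe2,0x69}
#2 dst[0x0b+2] := {0x9d,0xb4}
#3 dst[0x02+6] := {0x96,0x9d,0x93,0xc3,0xc7,0x8a}
#4 dst[0x05+4] := {0x3d,0xe2,0x69,0x96}
query mem[0x00]=0xd8, mem[0x0f]=0x96, mem[0x10]=0x9d, mem[0x02]=0x96

MEM[0x00,0x0f,0x10,0x02] = d8 96 9d 96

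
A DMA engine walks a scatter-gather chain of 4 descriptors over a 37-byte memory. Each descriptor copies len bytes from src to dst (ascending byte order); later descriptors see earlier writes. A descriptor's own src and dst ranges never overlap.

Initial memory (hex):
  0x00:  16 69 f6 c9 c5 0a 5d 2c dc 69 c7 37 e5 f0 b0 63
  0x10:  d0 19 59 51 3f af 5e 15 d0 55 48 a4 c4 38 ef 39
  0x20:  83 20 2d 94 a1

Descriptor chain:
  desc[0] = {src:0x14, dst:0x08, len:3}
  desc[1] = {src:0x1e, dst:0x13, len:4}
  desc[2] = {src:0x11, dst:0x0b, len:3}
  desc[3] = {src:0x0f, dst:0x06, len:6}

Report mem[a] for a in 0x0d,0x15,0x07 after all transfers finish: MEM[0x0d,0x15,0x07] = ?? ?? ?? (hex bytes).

D0: mem[0x08..0x0a] <- [3f af 5e]
D1: mem[0x13..0x16] <- [ef 39 83 20]
D2: mem[0x0b..0x0d] <- [19 59 ef]
D3: mem[0x06..0x0b] <- [63 d0 19 59 ef 39]
query mem[0x0d]=0xef, mem[0x15]=0x83, mem[0x07]=0xd0

MEM[0x0d,0x15,0x07] = ef 83 d0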